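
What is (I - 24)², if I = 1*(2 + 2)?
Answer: 400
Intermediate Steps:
I = 4 (I = 1*4 = 4)
(I - 24)² = (4 - 24)² = (-20)² = 400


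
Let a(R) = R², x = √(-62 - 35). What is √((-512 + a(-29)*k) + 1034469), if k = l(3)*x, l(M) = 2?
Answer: √(1033957 + 1682*I*√97) ≈ 1016.9 + 8.146*I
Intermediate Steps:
x = I*√97 (x = √(-97) = I*√97 ≈ 9.8489*I)
k = 2*I*√97 (k = 2*(I*√97) = 2*I*√97 ≈ 19.698*I)
√((-512 + a(-29)*k) + 1034469) = √((-512 + (-29)²*(2*I*√97)) + 1034469) = √((-512 + 841*(2*I*√97)) + 1034469) = √((-512 + 1682*I*√97) + 1034469) = √(1033957 + 1682*I*√97)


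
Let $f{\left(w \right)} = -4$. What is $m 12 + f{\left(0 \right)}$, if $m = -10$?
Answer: $-124$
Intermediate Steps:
$m 12 + f{\left(0 \right)} = \left(-10\right) 12 - 4 = -120 - 4 = -124$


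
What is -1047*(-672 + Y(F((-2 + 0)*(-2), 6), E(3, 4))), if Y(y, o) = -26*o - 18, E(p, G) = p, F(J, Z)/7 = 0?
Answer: 804096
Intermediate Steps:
F(J, Z) = 0 (F(J, Z) = 7*0 = 0)
Y(y, o) = -18 - 26*o
-1047*(-672 + Y(F((-2 + 0)*(-2), 6), E(3, 4))) = -1047*(-672 + (-18 - 26*3)) = -1047*(-672 + (-18 - 78)) = -1047*(-672 - 96) = -1047*(-768) = 804096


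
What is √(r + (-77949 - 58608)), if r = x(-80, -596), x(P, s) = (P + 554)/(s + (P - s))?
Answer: I*√54625170/20 ≈ 369.54*I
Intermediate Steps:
x(P, s) = (554 + P)/P
r = -237/40 (r = (554 - 80)/(-80) = -1/80*474 = -237/40 ≈ -5.9250)
√(r + (-77949 - 58608)) = √(-237/40 + (-77949 - 58608)) = √(-237/40 - 136557) = √(-5462517/40) = I*√54625170/20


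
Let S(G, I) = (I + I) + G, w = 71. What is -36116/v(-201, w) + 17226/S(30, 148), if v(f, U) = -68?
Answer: 1618148/2771 ≈ 583.96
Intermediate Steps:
S(G, I) = G + 2*I (S(G, I) = 2*I + G = G + 2*I)
-36116/v(-201, w) + 17226/S(30, 148) = -36116/(-68) + 17226/(30 + 2*148) = -36116*(-1/68) + 17226/(30 + 296) = 9029/17 + 17226/326 = 9029/17 + 17226*(1/326) = 9029/17 + 8613/163 = 1618148/2771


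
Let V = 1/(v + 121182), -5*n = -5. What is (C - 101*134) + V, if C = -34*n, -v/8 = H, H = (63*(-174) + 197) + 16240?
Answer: -1049918975/77382 ≈ -13568.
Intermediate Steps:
n = 1 (n = -1/5*(-5) = 1)
H = 5475 (H = (-10962 + 197) + 16240 = -10765 + 16240 = 5475)
v = -43800 (v = -8*5475 = -43800)
V = 1/77382 (V = 1/(-43800 + 121182) = 1/77382 ≈ 1.2923e-5)
C = -34 (C = -34*1 = -34)
(C - 101*134) + V = (-34 - 101*134) + 1/77382 = (-34 - 13534) + 1/77382 = -13568 + 1/77382 = -1049918975/77382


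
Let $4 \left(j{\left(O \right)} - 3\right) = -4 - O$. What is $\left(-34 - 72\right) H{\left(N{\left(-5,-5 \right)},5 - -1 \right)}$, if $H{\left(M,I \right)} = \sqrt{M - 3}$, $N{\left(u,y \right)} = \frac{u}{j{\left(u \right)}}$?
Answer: $- \frac{106 i \sqrt{767}}{13} \approx - 225.82 i$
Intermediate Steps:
$j{\left(O \right)} = 2 - \frac{O}{4}$ ($j{\left(O \right)} = 3 + \frac{-4 - O}{4} = 3 - \left(1 + \frac{O}{4}\right) = 2 - \frac{O}{4}$)
$N{\left(u,y \right)} = \frac{u}{2 - \frac{u}{4}}$
$H{\left(M,I \right)} = \sqrt{-3 + M}$
$\left(-34 - 72\right) H{\left(N{\left(-5,-5 \right)},5 - -1 \right)} = \left(-34 - 72\right) \sqrt{-3 - - \frac{20}{-8 - 5}} = \left(-34 - 72\right) \sqrt{-3 - - \frac{20}{-13}} = - 106 \sqrt{-3 - \left(-20\right) \left(- \frac{1}{13}\right)} = - 106 \sqrt{-3 - \frac{20}{13}} = - 106 \sqrt{- \frac{59}{13}} = - 106 \frac{i \sqrt{767}}{13} = - \frac{106 i \sqrt{767}}{13}$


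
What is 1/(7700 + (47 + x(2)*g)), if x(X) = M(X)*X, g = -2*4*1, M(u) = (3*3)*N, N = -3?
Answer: 1/8179 ≈ 0.00012226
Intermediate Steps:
M(u) = -27 (M(u) = (3*3)*(-3) = 9*(-3) = -27)
g = -8 (g = -8*1 = -8)
x(X) = -27*X
1/(7700 + (47 + x(2)*g)) = 1/(7700 + (47 - 27*2*(-8))) = 1/(7700 + (47 - 54*(-8))) = 1/(7700 + (47 + 432)) = 1/(7700 + 479) = 1/8179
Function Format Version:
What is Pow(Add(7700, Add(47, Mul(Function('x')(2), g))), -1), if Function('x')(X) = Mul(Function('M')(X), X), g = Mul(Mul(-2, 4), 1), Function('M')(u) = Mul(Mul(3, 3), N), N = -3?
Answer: Rational(1, 8179) ≈ 0.00012226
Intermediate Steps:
Function('M')(u) = -27 (Function('M')(u) = Mul(Mul(3, 3), -3) = Mul(9, -3) = -27)
g = -8 (g = Mul(-8, 1) = -8)
Function('x')(X) = Mul(-27, X)
Pow(Add(7700, Add(47, Mul(Function('x')(2), g))), -1) = Pow(Add(7700, Add(47, Mul(Mul(-27, 2), -8))), -1) = Pow(Add(7700, Add(47, Mul(-54, -8))), -1) = Pow(Add(7700, Add(47, 432)), -1) = Pow(Add(7700, 479), -1) = Pow(8179, -1) = Rational(1, 8179)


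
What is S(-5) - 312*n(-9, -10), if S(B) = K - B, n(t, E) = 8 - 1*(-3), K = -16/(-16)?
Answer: -3426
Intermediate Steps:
K = 1 (K = -16*(-1/16) = 1)
n(t, E) = 11 (n(t, E) = 8 + 3 = 11)
S(B) = 1 - B
S(-5) - 312*n(-9, -10) = (1 - 1*(-5)) - 312*11 = (1 + 5) - 3432 = 6 - 3432 = -3426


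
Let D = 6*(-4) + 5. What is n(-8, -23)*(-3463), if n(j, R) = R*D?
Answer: -1513331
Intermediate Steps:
D = -19 (D = -24 + 5 = -19)
n(j, R) = -19*R (n(j, R) = R*(-19) = -19*R)
n(-8, -23)*(-3463) = -19*(-23)*(-3463) = 437*(-3463) = -1513331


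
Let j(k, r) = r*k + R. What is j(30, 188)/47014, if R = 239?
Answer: 5879/47014 ≈ 0.12505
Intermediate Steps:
j(k, r) = 239 + k*r (j(k, r) = r*k + 239 = k*r + 239 = 239 + k*r)
j(30, 188)/47014 = (239 + 30*188)/47014 = (239 + 5640)*(1/47014) = 5879*(1/47014) = 5879/47014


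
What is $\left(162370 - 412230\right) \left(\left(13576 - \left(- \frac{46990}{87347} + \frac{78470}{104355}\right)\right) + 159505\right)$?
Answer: $- \frac{6064478959351718180}{140232249} \approx -4.3246 \cdot 10^{10}$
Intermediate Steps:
$\left(162370 - 412230\right) \left(\left(13576 - \left(- \frac{46990}{87347} + \frac{78470}{104355}\right)\right) + 159505\right) = - 249860 \left(\left(13576 - \left(\left(-46990\right) \frac{1}{87347} + 78470 \cdot \frac{1}{104355}\right)\right) + 159505\right) = - 249860 \left(\left(13576 - \left(- \frac{46990}{87347} + \frac{15694}{20871}\right)\right) + 159505\right) = - 249860 \left(\left(13576 - \frac{390095528}{1823019237}\right) + 159505\right) = - 249860 \left(\frac{24748919065984}{1823019237} + 159505\right) = \left(-249860\right) \frac{315529602463669}{1823019237} = - \frac{6064478959351718180}{140232249}$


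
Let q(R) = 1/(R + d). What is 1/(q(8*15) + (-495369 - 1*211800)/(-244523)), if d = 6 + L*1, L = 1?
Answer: 31054421/90054986 ≈ 0.34484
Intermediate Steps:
d = 7 (d = 6 + 1*1 = 6 + 1 = 7)
q(R) = 1/(7 + R) (q(R) = 1/(R + 7) = 1/(7 + R))
1/(q(8*15) + (-495369 - 1*211800)/(-244523)) = 1/(1/(7 + 8*15) + (-495369 - 1*211800)/(-244523)) = 1/(1/(7 + 120) + (-495369 - 211800)*(-1/244523)) = 1/(1/127 - 707169*(-1/244523)) = 1/(1/127 + 707169/244523) = 1/(90054986/31054421) = 31054421/90054986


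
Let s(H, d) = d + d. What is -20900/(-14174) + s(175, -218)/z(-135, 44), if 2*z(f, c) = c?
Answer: -75264/4103 ≈ -18.344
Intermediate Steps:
z(f, c) = c/2
s(H, d) = 2*d
-20900/(-14174) + s(175, -218)/z(-135, 44) = -20900/(-14174) + (2*(-218))/(((½)*44)) = -20900*(-1/14174) - 436/22 = 550/373 - 436*1/22 = 550/373 - 218/11 = -75264/4103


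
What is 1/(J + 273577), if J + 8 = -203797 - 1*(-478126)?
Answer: 1/547898 ≈ 1.8252e-6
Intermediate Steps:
J = 274321 (J = -8 + (-203797 - 1*(-478126)) = -8 + (-203797 + 478126) = -8 + 274329 = 274321)
1/(J + 273577) = 1/(274321 + 273577) = 1/547898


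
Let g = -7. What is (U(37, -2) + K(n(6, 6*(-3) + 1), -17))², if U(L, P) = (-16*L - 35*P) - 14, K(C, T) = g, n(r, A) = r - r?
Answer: 294849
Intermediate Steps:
n(r, A) = 0
K(C, T) = -7
U(L, P) = -14 - 35*P - 16*L (U(L, P) = (-35*P - 16*L) - 14 = -14 - 35*P - 16*L)
(U(37, -2) + K(n(6, 6*(-3) + 1), -17))² = ((-14 - 35*(-2) - 16*37) - 7)² = ((-14 + 70 - 592) - 7)² = (-536 - 7)² = (-543)² = 294849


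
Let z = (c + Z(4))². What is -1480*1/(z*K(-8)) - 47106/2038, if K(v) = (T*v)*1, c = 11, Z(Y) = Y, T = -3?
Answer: -3217358/137565 ≈ -23.388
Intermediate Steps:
K(v) = -3*v (K(v) = -3*v*1 = -3*v)
z = 225 (z = (11 + 4)² = 15² = 225)
-1480*1/(z*K(-8)) - 47106/2038 = -1480/(225*(-3*(-8))) - 47106/2038 = -1480/(225*24) - 47106*1/2038 = -1480/5400 - 23553/1019 = -1480*1/5400 - 23553/1019 = -37/135 - 23553/1019 = -3217358/137565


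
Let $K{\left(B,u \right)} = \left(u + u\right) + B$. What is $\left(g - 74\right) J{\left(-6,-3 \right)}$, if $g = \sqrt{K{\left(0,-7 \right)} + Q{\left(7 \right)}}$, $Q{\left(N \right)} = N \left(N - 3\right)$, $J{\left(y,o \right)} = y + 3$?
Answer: $222 - 3 \sqrt{14} \approx 210.77$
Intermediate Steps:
$K{\left(B,u \right)} = B + 2 u$ ($K{\left(B,u \right)} = 2 u + B = B + 2 u$)
$J{\left(y,o \right)} = 3 + y$
$Q{\left(N \right)} = N \left(-3 + N\right)$
$g = \sqrt{14}$ ($g = \sqrt{\left(0 + 2 \left(-7\right)\right) + 7 \left(-3 + 7\right)} = \sqrt{\left(0 - 14\right) + 7 \cdot 4} = \sqrt{-14 + 28} = \sqrt{14} \approx 3.7417$)
$\left(g - 74\right) J{\left(-6,-3 \right)} = \left(\sqrt{14} - 74\right) \left(3 - 6\right) = \left(-74 + \sqrt{14}\right) \left(-3\right) = 222 - 3 \sqrt{14}$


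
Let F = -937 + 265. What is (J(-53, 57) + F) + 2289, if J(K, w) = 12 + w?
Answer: 1686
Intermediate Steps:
F = -672
(J(-53, 57) + F) + 2289 = ((12 + 57) - 672) + 2289 = (69 - 672) + 2289 = -603 + 2289 = 1686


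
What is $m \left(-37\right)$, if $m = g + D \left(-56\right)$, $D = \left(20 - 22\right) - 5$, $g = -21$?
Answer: $-13727$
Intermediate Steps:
$D = -7$ ($D = -2 - 5 = -7$)
$m = 371$ ($m = -21 - -392 = -21 + 392 = 371$)
$m \left(-37\right) = 371 \left(-37\right) = -13727$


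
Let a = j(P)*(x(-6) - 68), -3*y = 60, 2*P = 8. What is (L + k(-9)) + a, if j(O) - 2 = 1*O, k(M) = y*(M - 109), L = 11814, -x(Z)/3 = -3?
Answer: 13820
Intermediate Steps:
P = 4 (P = (½)*8 = 4)
x(Z) = 9 (x(Z) = -3*(-3) = 9)
y = -20 (y = -⅓*60 = -20)
k(M) = 2180 - 20*M (k(M) = -20*(M - 109) = -20*(-109 + M) = 2180 - 20*M)
j(O) = 2 + O (j(O) = 2 + 1*O = 2 + O)
a = -354 (a = (2 + 4)*(9 - 68) = 6*(-59) = -354)
(L + k(-9)) + a = (11814 + (2180 - 20*(-9))) - 354 = (11814 + (2180 + 180)) - 354 = (11814 + 2360) - 354 = 14174 - 354 = 13820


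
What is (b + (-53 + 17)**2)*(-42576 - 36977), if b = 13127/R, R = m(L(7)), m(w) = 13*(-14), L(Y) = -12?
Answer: -17720032985/182 ≈ -9.7363e+7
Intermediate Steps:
m(w) = -182
R = -182
b = -13127/182 (b = 13127/(-182) = 13127*(-1/182) = -13127/182 ≈ -72.126)
(b + (-53 + 17)**2)*(-42576 - 36977) = (-13127/182 + (-53 + 17)**2)*(-42576 - 36977) = (-13127/182 + (-36)**2)*(-79553) = (-13127/182 + 1296)*(-79553) = (222745/182)*(-79553) = -17720032985/182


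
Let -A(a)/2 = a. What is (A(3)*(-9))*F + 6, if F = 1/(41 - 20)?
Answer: 60/7 ≈ 8.5714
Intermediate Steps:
A(a) = -2*a
F = 1/21 ≈ 0.047619
(A(3)*(-9))*F + 6 = (-2*3*(-9))*(1/21) + 6 = -6*(-9)*(1/21) + 6 = 54*(1/21) + 6 = 18/7 + 6 = 60/7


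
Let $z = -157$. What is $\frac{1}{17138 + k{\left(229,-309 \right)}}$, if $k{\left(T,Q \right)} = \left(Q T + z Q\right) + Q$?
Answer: $- \frac{1}{5419} \approx -0.00018454$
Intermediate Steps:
$k{\left(T,Q \right)} = - 156 Q + Q T$ ($k{\left(T,Q \right)} = \left(Q T - 157 Q\right) + Q = \left(- 157 Q + Q T\right) + Q = - 156 Q + Q T$)
$\frac{1}{17138 + k{\left(229,-309 \right)}} = \frac{1}{17138 - 309 \left(-156 + 229\right)} = \frac{1}{17138 - 22557} = \frac{1}{-5419} = - \frac{1}{5419}$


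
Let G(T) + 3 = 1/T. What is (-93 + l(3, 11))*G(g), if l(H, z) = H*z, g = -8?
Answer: 375/2 ≈ 187.50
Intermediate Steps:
G(T) = -3 + 1/T
(-93 + l(3, 11))*G(g) = (-93 + 3*11)*(-3 + 1/(-8)) = (-93 + 33)*(-3 - ⅛) = -60*(-25/8) = 375/2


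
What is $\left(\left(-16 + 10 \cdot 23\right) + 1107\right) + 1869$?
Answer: $3190$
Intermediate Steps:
$\left(\left(-16 + 10 \cdot 23\right) + 1107\right) + 1869 = \left(\left(-16 + 230\right) + 1107\right) + 1869 = \left(214 + 1107\right) + 1869 = 1321 + 1869 = 3190$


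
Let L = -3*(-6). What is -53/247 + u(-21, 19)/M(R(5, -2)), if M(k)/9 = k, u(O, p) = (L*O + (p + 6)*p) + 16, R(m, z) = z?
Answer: -28865/4446 ≈ -6.4924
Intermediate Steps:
L = 18
u(O, p) = 16 + 18*O + p*(6 + p) (u(O, p) = (18*O + (p + 6)*p) + 16 = (18*O + (6 + p)*p) + 16 = (18*O + p*(6 + p)) + 16 = 16 + 18*O + p*(6 + p))
M(k) = 9*k
-53/247 + u(-21, 19)/M(R(5, -2)) = -53/247 + (16 + 19² + 6*19 + 18*(-21))/((9*(-2))) = -53*1/247 + (16 + 361 + 114 - 378)/(-18) = -53/247 + 113*(-1/18) = -53/247 - 113/18 = -28865/4446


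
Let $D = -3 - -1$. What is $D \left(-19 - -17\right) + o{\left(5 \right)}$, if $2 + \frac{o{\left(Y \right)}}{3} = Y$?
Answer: $13$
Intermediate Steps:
$o{\left(Y \right)} = -6 + 3 Y$
$D = -2$ ($D = -3 + 1 = -2$)
$D \left(-19 - -17\right) + o{\left(5 \right)} = - 2 \left(-19 - -17\right) + \left(-6 + 3 \cdot 5\right) = - 2 \left(-19 + 17\right) + \left(-6 + 15\right) = \left(-2\right) \left(-2\right) + 9 = 4 + 9 = 13$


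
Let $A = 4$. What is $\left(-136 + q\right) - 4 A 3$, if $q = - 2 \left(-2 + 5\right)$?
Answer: $6816$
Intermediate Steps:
$q = -6$ ($q = \left(-2\right) 3 = -6$)
$\left(-136 + q\right) - 4 A 3 = \left(-136 - 6\right) \left(-4\right) 4 \cdot 3 = - 142 \left(\left(-16\right) 3\right) = \left(-142\right) \left(-48\right) = 6816$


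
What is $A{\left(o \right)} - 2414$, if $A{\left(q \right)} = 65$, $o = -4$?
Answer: $-2349$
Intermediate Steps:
$A{\left(o \right)} - 2414 = 65 - 2414 = -2349$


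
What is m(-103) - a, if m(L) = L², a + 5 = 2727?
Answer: 7887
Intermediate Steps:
a = 2722 (a = -5 + 2727 = 2722)
m(-103) - a = (-103)² - 1*2722 = 10609 - 2722 = 7887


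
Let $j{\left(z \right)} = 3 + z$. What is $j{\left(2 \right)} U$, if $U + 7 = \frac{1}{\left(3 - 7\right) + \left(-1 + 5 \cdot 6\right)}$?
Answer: $- \frac{174}{5} \approx -34.8$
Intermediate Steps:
$U = - \frac{174}{25}$ ($U = -7 + \frac{1}{\left(3 - 7\right) + \left(-1 + 5 \cdot 6\right)} = -7 + \frac{1}{\left(3 - 7\right) + \left(-1 + 30\right)} = -7 + \frac{1}{-4 + 29} = -7 + \frac{1}{25} = - \frac{174}{25} \approx -6.96$)
$j{\left(2 \right)} U = \left(3 + 2\right) \left(- \frac{174}{25}\right) = 5 \left(- \frac{174}{25}\right) = - \frac{174}{5}$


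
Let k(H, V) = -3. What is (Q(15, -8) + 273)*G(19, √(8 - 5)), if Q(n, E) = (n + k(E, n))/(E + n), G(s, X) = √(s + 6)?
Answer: 9615/7 ≈ 1373.6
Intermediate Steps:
G(s, X) = √(6 + s)
Q(n, E) = (-3 + n)/(E + n) (Q(n, E) = (n - 3)/(E + n) = (-3 + n)/(E + n))
(Q(15, -8) + 273)*G(19, √(8 - 5)) = ((-3 + 15)/(-8 + 15) + 273)*√(6 + 19) = (12/7 + 273)*√25 = ((⅐)*12 + 273)*5 = (12/7 + 273)*5 = (1923/7)*5 = 9615/7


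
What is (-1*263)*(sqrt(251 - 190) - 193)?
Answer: 50759 - 263*sqrt(61) ≈ 48705.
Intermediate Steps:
(-1*263)*(sqrt(251 - 190) - 193) = -263*(sqrt(61) - 193) = -263*(-193 + sqrt(61)) = 50759 - 263*sqrt(61)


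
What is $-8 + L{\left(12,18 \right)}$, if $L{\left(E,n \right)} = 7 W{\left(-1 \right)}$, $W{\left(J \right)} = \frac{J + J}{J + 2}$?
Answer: $-22$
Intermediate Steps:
$W{\left(J \right)} = \frac{2 J}{2 + J}$
$L{\left(E,n \right)} = -14$ ($L{\left(E,n \right)} = 7 \cdot 2 \left(-1\right) \frac{1}{2 - 1} = 7 \cdot 2 \left(-1\right) 1^{-1} = 7 \cdot 2 \left(-1\right) 1 = 7 \left(-2\right) = -14$)
$-8 + L{\left(12,18 \right)} = -8 - 14 = -22$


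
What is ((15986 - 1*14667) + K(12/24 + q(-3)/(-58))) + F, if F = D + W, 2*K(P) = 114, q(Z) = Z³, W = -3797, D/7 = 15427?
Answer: 105568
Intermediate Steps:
D = 107989 (D = 7*15427 = 107989)
K(P) = 57 (K(P) = (½)*114 = 57)
F = 104192 (F = 107989 - 3797 = 104192)
((15986 - 1*14667) + K(12/24 + q(-3)/(-58))) + F = ((15986 - 1*14667) + 57) + 104192 = ((15986 - 14667) + 57) + 104192 = (1319 + 57) + 104192 = 1376 + 104192 = 105568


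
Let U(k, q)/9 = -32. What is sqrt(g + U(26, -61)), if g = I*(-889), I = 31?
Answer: I*sqrt(27847) ≈ 166.87*I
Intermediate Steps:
g = -27559 (g = 31*(-889) = -27559)
U(k, q) = -288 (U(k, q) = 9*(-32) = -288)
sqrt(g + U(26, -61)) = sqrt(-27559 - 288) = sqrt(-27847) = I*sqrt(27847)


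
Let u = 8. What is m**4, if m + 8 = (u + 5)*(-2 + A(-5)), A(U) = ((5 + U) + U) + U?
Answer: 723394816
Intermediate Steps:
A(U) = 5 + 3*U (A(U) = (5 + 2*U) + U = 5 + 3*U)
m = -164 (m = -8 + (8 + 5)*(-2 + (5 + 3*(-5))) = -8 + 13*(-2 + (5 - 15)) = -8 + 13*(-2 - 10) = -8 + 13*(-12) = -8 - 156 = -164)
m**4 = (-164)**4 = 723394816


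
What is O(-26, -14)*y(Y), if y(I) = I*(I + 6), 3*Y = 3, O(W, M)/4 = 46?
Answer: 1288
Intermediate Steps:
O(W, M) = 184 (O(W, M) = 4*46 = 184)
Y = 1 (Y = (⅓)*3 = 1)
y(I) = I*(6 + I)
O(-26, -14)*y(Y) = 184*(1*(6 + 1)) = 184*(1*7) = 184*7 = 1288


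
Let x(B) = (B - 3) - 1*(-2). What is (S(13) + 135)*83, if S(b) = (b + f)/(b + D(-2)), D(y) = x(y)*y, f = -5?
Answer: 213559/19 ≈ 11240.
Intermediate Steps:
x(B) = -1 + B (x(B) = (-3 + B) + 2 = -1 + B)
D(y) = y*(-1 + y) (D(y) = (-1 + y)*y = y*(-1 + y))
S(b) = (-5 + b)/(6 + b) (S(b) = (b - 5)/(b - 2*(-1 - 2)) = (-5 + b)/(b - 2*(-3)) = (-5 + b)/(b + 6) = (-5 + b)/(6 + b))
(S(13) + 135)*83 = ((-5 + 13)/(6 + 13) + 135)*83 = (8/19 + 135)*83 = (2573/19)*83 = 213559/19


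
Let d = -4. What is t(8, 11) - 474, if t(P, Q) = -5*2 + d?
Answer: -488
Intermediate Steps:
t(P, Q) = -14 (t(P, Q) = -5*2 - 4 = -10 - 4 = -14)
t(8, 11) - 474 = -14 - 474 = -488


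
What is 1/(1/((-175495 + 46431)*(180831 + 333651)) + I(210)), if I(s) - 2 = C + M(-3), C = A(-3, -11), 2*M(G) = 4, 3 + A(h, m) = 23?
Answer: 66401104848/1593626516351 ≈ 0.041667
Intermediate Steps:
A(h, m) = 20 (A(h, m) = -3 + 23 = 20)
M(G) = 2 (M(G) = (1/2)*4 = 2)
C = 20
I(s) = 24 (I(s) = 2 + (20 + 2) = 2 + 22 = 24)
1/(1/((-175495 + 46431)*(180831 + 333651)) + I(210)) = 1/(1/((-175495 + 46431)*(180831 + 333651)) + 24) = 1/(1/(-129064*514482) + 24) = 1/(1/(-66401104848) + 24) = 1/(-1/66401104848 + 24) = 1/(1593626516351/66401104848) = 66401104848/1593626516351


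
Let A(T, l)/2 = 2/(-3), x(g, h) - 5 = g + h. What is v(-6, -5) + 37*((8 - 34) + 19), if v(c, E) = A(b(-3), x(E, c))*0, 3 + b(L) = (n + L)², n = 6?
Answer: -259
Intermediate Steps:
b(L) = -3 + (6 + L)²
x(g, h) = 5 + g + h (x(g, h) = 5 + (g + h) = 5 + g + h)
A(T, l) = -4/3 (A(T, l) = 2*(2/(-3)) = 2*(2*(-⅓)) = 2*(-⅔) = -4/3)
v(c, E) = 0 (v(c, E) = -4/3*0 = 0)
v(-6, -5) + 37*((8 - 34) + 19) = 0 + 37*((8 - 34) + 19) = 0 + 37*(-26 + 19) = 0 + 37*(-7) = 0 - 259 = -259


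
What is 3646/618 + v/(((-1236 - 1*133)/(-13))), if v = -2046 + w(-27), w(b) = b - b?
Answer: -5723095/423021 ≈ -13.529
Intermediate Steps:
w(b) = 0
v = -2046 (v = -2046 + 0 = -2046)
3646/618 + v/(((-1236 - 1*133)/(-13))) = 3646/618 - 2046*(-13/(-1236 - 1*133)) = 3646*(1/618) - 2046*(-13/(-1236 - 133)) = 1823/309 - 2046/((-1369*(-1/13))) = 1823/309 - 2046/1369/13 = 1823/309 - 2046*13/1369 = 1823/309 - 26598/1369 = -5723095/423021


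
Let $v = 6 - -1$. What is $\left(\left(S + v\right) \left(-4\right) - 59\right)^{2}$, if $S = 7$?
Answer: $13225$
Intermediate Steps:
$v = 7$ ($v = 6 + 1 = 7$)
$\left(\left(S + v\right) \left(-4\right) - 59\right)^{2} = \left(\left(7 + 7\right) \left(-4\right) - 59\right)^{2} = \left(14 \left(-4\right) - 59\right)^{2} = \left(-56 - 59\right)^{2} = \left(-115\right)^{2} = 13225$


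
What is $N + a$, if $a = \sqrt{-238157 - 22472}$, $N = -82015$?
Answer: $-82015 + i \sqrt{260629} \approx -82015.0 + 510.52 i$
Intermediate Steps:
$a = i \sqrt{260629}$ ($a = \sqrt{-260629} = i \sqrt{260629} \approx 510.52 i$)
$N + a = -82015 + i \sqrt{260629}$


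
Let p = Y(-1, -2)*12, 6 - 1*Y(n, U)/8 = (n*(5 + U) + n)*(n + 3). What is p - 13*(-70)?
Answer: 2254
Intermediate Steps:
Y(n, U) = 48 - 8*(3 + n)*(n + n*(5 + U)) (Y(n, U) = 48 - 8*(n*(5 + U) + n)*(n + 3) = 48 - 8*(n + n*(5 + U))*(3 + n) = 48 - 8*(3 + n)*(n + n*(5 + U)))
p = 1344 (p = (48 - 144*(-1) - 48*(-1)² - 24*(-2)*(-1) - 8*(-2)*(-1)²)*12 = (48 + 144 - 48*1 - 48 - 8*(-2)*1)*12 = (48 + 144 - 48 - 48 + 16)*12 = 112*12 = 1344)
p - 13*(-70) = 1344 - 13*(-70) = 1344 + 910 = 2254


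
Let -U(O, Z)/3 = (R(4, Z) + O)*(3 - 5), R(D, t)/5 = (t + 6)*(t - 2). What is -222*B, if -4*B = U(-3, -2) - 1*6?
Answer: -27972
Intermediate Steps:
R(D, t) = 5*(-2 + t)*(6 + t) (R(D, t) = 5*((t + 6)*(t - 2)) = 5*((6 + t)*(-2 + t)) = 5*((-2 + t)*(6 + t)) = 5*(-2 + t)*(6 + t))
U(O, Z) = -360 + 6*O + 30*Z**2 + 120*Z (U(O, Z) = -3*((-60 + 5*Z**2 + 20*Z) + O)*(3 - 5) = -3*(-60 + O + 5*Z**2 + 20*Z)*(-2) = -3*(120 - 40*Z - 10*Z**2 - 2*O) = -360 + 6*O + 30*Z**2 + 120*Z)
B = 126 (B = -((-360 + 6*(-3) + 30*(-2)**2 + 120*(-2)) - 1*6)/4 = -((-360 - 18 + 30*4 - 240) - 6)/4 = -((-360 - 18 + 120 - 240) - 6)/4 = -(-498 - 6)/4 = -1/4*(-504) = 126)
-222*B = -222*126 = -27972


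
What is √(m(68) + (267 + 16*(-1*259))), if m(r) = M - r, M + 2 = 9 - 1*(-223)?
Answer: I*√3715 ≈ 60.951*I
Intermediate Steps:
M = 230 (M = -2 + (9 - 1*(-223)) = -2 + (9 + 223) = -2 + 232 = 230)
m(r) = 230 - r
√(m(68) + (267 + 16*(-1*259))) = √((230 - 1*68) + (267 + 16*(-1*259))) = √((230 - 68) + (267 + 16*(-259))) = √(162 + (267 - 4144)) = √(162 - 3877) = √(-3715) = I*√3715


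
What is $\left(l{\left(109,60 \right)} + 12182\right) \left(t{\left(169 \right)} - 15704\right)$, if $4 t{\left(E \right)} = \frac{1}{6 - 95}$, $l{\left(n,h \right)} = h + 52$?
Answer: $- \frac{34365571875}{178} \approx -1.9306 \cdot 10^{8}$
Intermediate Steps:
$l{\left(n,h \right)} = 52 + h$
$t{\left(E \right)} = - \frac{1}{356}$ ($t{\left(E \right)} = \frac{1}{4 \left(6 - 95\right)} = \frac{1}{4 \left(-89\right)} = \frac{1}{4} \left(- \frac{1}{89}\right) = - \frac{1}{356}$)
$\left(l{\left(109,60 \right)} + 12182\right) \left(t{\left(169 \right)} - 15704\right) = \left(\left(52 + 60\right) + 12182\right) \left(- \frac{1}{356} - 15704\right) = \left(112 + 12182\right) \left(- \frac{5590625}{356}\right) = 12294 \left(- \frac{5590625}{356}\right) = - \frac{34365571875}{178}$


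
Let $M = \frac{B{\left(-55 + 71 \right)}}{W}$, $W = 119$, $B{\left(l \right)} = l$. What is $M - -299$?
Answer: $\frac{35597}{119} \approx 299.13$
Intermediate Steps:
$M = \frac{16}{119}$ ($M = \frac{-55 + 71}{119} = 16 \cdot \frac{1}{119} = \frac{16}{119} \approx 0.13445$)
$M - -299 = \frac{16}{119} - -299 = \frac{16}{119} + 299 = \frac{35597}{119}$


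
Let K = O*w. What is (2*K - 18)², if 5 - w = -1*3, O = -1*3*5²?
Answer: 1483524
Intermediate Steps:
O = -75 (O = -3*25 = -75)
w = 8 (w = 5 - (-1)*3 = 5 - 1*(-3) = 5 + 3 = 8)
K = -600 (K = -75*8 = -600)
(2*K - 18)² = (2*(-600) - 18)² = (-1200 - 18)² = (-1218)² = 1483524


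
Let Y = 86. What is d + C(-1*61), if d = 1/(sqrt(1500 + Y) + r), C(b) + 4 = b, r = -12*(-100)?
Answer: -46747855/719207 - sqrt(1586)/1438414 ≈ -64.999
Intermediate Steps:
r = 1200
C(b) = -4 + b
d = 1/(1200 + sqrt(1586)) (d = 1/(sqrt(1500 + 86) + 1200) = 1/(sqrt(1586) + 1200) = 1/(1200 + sqrt(1586)) ≈ 0.00080657)
d + C(-1*61) = (600/719207 - sqrt(1586)/1438414) + (-4 - 1*61) = (600/719207 - sqrt(1586)/1438414) + (-4 - 61) = (600/719207 - sqrt(1586)/1438414) - 65 = -46747855/719207 - sqrt(1586)/1438414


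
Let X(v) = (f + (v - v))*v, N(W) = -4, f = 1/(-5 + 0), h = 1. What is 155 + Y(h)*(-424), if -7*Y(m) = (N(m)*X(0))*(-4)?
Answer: 155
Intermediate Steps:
f = -⅕ (f = 1/(-5) = -⅕ ≈ -0.20000)
X(v) = -v/5 (X(v) = (-⅕ + (v - v))*v = (-⅕ + 0)*v = -v/5)
Y(m) = 0 (Y(m) = -(-(-4)*0/5)*(-4)/7 = -(-4*0)*(-4)/7 = -0*(-4) = -⅐*0 = 0)
155 + Y(h)*(-424) = 155 + 0*(-424) = 155 + 0 = 155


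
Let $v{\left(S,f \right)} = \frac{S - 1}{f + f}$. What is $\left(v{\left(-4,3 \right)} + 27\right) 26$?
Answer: $\frac{2041}{3} \approx 680.33$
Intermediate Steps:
$v{\left(S,f \right)} = \frac{-1 + S}{2 f}$
$\left(v{\left(-4,3 \right)} + 27\right) 26 = \left(\frac{-1 - 4}{2 \cdot 3} + 27\right) 26 = \left(\frac{1}{2} \cdot \frac{1}{3} \left(-5\right) + 27\right) 26 = \left(- \frac{5}{6} + 27\right) 26 = \frac{157}{6} \cdot 26 = \frac{2041}{3}$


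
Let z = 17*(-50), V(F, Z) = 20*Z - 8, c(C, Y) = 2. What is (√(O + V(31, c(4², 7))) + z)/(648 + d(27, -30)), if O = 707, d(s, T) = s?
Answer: -34/27 + √739/675 ≈ -1.2190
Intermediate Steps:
V(F, Z) = -8 + 20*Z
z = -850
(√(O + V(31, c(4², 7))) + z)/(648 + d(27, -30)) = (√(707 + (-8 + 20*2)) - 850)/(648 + 27) = (√(707 + (-8 + 40)) - 850)/675 = (√(707 + 32) - 850)*(1/675) = (√739 - 850)*(1/675) = (-850 + √739)*(1/675) = -34/27 + √739/675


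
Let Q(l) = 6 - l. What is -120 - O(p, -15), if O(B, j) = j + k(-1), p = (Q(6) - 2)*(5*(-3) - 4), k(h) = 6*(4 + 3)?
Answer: -147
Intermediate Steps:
k(h) = 42 (k(h) = 6*7 = 42)
p = 38 (p = ((6 - 1*6) - 2)*(5*(-3) - 4) = ((6 - 6) - 2)*(-15 - 4) = (0 - 2)*(-19) = -2*(-19) = 38)
O(B, j) = 42 + j (O(B, j) = j + 42 = 42 + j)
-120 - O(p, -15) = -120 - (42 - 15) = -120 - 1*27 = -120 - 27 = -147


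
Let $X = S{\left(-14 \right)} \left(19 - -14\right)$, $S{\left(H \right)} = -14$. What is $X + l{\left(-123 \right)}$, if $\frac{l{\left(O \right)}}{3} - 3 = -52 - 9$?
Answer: $-636$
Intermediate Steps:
$l{\left(O \right)} = -174$ ($l{\left(O \right)} = 9 + 3 \left(-52 - 9\right) = 9 + 3 \left(-61\right) = 9 - 183 = -174$)
$X = -462$ ($X = - 14 \left(19 - -14\right) = - 14 \left(19 + 14\right) = \left(-14\right) 33 = -462$)
$X + l{\left(-123 \right)} = -462 - 174 = -636$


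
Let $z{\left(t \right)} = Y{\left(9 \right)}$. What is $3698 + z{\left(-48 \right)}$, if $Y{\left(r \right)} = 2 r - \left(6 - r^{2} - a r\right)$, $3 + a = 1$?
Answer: $3773$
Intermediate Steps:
$a = -2$ ($a = -3 + 1 = -2$)
$Y{\left(r \right)} = -6 + r^{2}$ ($Y{\left(r \right)} = 2 r - \left(6 - r^{2} + 2 r\right) = -6 + r^{2}$)
$z{\left(t \right)} = 75$ ($z{\left(t \right)} = -6 + 9^{2} = -6 + 81 = 75$)
$3698 + z{\left(-48 \right)} = 3698 + 75 = 3773$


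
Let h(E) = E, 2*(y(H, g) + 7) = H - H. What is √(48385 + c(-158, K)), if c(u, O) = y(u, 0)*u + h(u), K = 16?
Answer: √49333 ≈ 222.11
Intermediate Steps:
y(H, g) = -7 (y(H, g) = -7 + (H - H)/2 = -7 + (½)*0 = -7 + 0 = -7)
c(u, O) = -6*u (c(u, O) = -7*u + u = -6*u)
√(48385 + c(-158, K)) = √(48385 - 6*(-158)) = √(48385 + 948) = √49333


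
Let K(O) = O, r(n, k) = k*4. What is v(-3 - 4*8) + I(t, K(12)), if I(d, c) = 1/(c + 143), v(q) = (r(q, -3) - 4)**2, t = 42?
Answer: 39681/155 ≈ 256.01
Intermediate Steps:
r(n, k) = 4*k
v(q) = 256 (v(q) = (4*(-3) - 4)**2 = (-12 - 4)**2 = (-16)**2 = 256)
I(d, c) = 1/(143 + c)
v(-3 - 4*8) + I(t, K(12)) = 256 + 1/(143 + 12) = 256 + 1/155 = 39681/155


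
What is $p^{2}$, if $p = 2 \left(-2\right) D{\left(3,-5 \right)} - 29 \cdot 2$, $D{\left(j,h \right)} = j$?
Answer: $4900$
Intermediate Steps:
$p = -70$ ($p = 2 \left(-2\right) 3 - 29 \cdot 2 = \left(-4\right) 3 - 58 = -12 - 58 = -70$)
$p^{2} = \left(-70\right)^{2} = 4900$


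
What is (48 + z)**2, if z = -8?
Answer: 1600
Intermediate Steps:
(48 + z)**2 = (48 - 8)**2 = 40**2 = 1600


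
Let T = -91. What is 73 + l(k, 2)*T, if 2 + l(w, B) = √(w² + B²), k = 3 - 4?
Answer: 255 - 91*√5 ≈ 51.518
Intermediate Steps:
k = -1
l(w, B) = -2 + √(B² + w²) (l(w, B) = -2 + √(w² + B²) = -2 + √(B² + w²))
73 + l(k, 2)*T = 73 + (-2 + √(2² + (-1)²))*(-91) = 73 + (-2 + √(4 + 1))*(-91) = 73 + (-2 + √5)*(-91) = 73 + (182 - 91*√5) = 255 - 91*√5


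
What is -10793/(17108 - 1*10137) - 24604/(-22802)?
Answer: -37293751/79476371 ≈ -0.46924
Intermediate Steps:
-10793/(17108 - 1*10137) - 24604/(-22802) = -10793/(17108 - 10137) - 24604*(-1/22802) = -10793/6971 + 12302/11401 = -37293751/79476371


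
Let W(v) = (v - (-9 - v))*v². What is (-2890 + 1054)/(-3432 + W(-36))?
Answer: 153/7090 ≈ 0.021580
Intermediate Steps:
W(v) = v²*(9 + 2*v) (W(v) = (v + (9 + v))*v² = (9 + 2*v)*v² = v²*(9 + 2*v))
(-2890 + 1054)/(-3432 + W(-36)) = (-2890 + 1054)/(-3432 + (-36)²*(9 + 2*(-36))) = -1836/(-3432 + 1296*(9 - 72)) = -1836/(-3432 + 1296*(-63)) = -1836/(-3432 - 81648) = -1836/(-85080) = -1836*(-1/85080) = 153/7090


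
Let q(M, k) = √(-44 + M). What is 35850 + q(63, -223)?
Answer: 35850 + √19 ≈ 35854.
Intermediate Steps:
35850 + q(63, -223) = 35850 + √(-44 + 63) = 35850 + √19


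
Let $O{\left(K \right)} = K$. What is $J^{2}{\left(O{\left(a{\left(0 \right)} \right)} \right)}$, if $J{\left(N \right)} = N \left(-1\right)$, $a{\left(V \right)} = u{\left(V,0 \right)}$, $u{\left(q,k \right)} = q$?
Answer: $0$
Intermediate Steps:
$a{\left(V \right)} = V$
$J{\left(N \right)} = - N$
$J^{2}{\left(O{\left(a{\left(0 \right)} \right)} \right)} = \left(\left(-1\right) 0\right)^{2} = 0^{2} = 0$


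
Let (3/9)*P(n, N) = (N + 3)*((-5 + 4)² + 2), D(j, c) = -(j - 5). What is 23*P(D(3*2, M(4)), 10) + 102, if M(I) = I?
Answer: 2793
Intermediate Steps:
D(j, c) = 5 - j (D(j, c) = -(-5 + j) = 5 - j)
P(n, N) = 27 + 9*N (P(n, N) = 3*((N + 3)*((-5 + 4)² + 2)) = 3*((3 + N)*((-1)² + 2)) = 3*((3 + N)*(1 + 2)) = 3*((3 + N)*3) = 3*(9 + 3*N) = 27 + 9*N)
23*P(D(3*2, M(4)), 10) + 102 = 23*(27 + 9*10) + 102 = 23*(27 + 90) + 102 = 23*117 + 102 = 2691 + 102 = 2793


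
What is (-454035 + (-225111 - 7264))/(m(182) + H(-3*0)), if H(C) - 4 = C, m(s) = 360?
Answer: -343205/182 ≈ -1885.7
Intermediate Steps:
H(C) = 4 + C
(-454035 + (-225111 - 7264))/(m(182) + H(-3*0)) = (-454035 + (-225111 - 7264))/(360 + (4 - 3*0)) = (-454035 - 232375)/(360 + (4 + 0)) = -686410/(360 + 4) = -686410/364 = -686410*1/364 = -343205/182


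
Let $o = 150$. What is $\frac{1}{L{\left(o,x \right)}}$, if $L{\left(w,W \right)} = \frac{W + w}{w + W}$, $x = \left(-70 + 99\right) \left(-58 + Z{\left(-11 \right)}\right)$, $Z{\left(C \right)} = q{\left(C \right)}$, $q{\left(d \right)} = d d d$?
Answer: $1$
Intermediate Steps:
$q{\left(d \right)} = d^{3}$ ($q{\left(d \right)} = d^{2} d = d^{3}$)
$Z{\left(C \right)} = C^{3}$
$x = -40281$ ($x = \left(-70 + 99\right) \left(-58 + \left(-11\right)^{3}\right) = 29 \left(-58 - 1331\right) = 29 \left(-1389\right) = -40281$)
$L{\left(w,W \right)} = 1$ ($L{\left(w,W \right)} = \frac{W + w}{W + w} = 1$)
$\frac{1}{L{\left(o,x \right)}} = 1^{-1} = 1$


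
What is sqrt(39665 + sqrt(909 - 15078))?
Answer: sqrt(39665 + I*sqrt(14169)) ≈ 199.16 + 0.2988*I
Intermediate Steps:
sqrt(39665 + sqrt(909 - 15078)) = sqrt(39665 + sqrt(-14169)) = sqrt(39665 + I*sqrt(14169))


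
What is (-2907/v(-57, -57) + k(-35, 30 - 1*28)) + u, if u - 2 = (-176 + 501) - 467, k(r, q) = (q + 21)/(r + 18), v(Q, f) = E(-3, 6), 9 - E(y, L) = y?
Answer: -26085/68 ≈ -383.60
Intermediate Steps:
E(y, L) = 9 - y
v(Q, f) = 12 (v(Q, f) = 9 - 1*(-3) = 9 + 3 = 12)
k(r, q) = (21 + q)/(18 + r)
u = -140 (u = 2 + ((-176 + 501) - 467) = 2 + (325 - 467) = 2 - 142 = -140)
(-2907/v(-57, -57) + k(-35, 30 - 1*28)) + u = (-2907/12 + (21 + (30 - 1*28))/(18 - 35)) - 140 = (-2907*1/12 + (21 + (30 - 28))/(-17)) - 140 = (-969/4 - (21 + 2)/17) - 140 = (-969/4 - 1/17*23) - 140 = (-969/4 - 23/17) - 140 = -16565/68 - 140 = -26085/68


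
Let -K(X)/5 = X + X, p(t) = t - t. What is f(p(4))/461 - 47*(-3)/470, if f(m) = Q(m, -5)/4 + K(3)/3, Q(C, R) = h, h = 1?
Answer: 2571/9220 ≈ 0.27885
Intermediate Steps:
Q(C, R) = 1
p(t) = 0
K(X) = -10*X (K(X) = -5*(X + X) = -10*X)
f(m) = -39/4 (f(m) = 1/4 - 10*3/3 = 1*(¼) - 30*⅓ = ¼ - 10 = -39/4)
f(p(4))/461 - 47*(-3)/470 = -39/4/461 - 47*(-3)/470 = -39/4*1/461 + 141*(1/470) = -39/1844 + 3/10 = 2571/9220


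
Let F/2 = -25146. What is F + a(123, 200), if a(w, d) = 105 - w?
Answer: -50310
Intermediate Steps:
F = -50292 (F = 2*(-25146) = -50292)
F + a(123, 200) = -50292 + (105 - 1*123) = -50292 + (105 - 123) = -50292 - 18 = -50310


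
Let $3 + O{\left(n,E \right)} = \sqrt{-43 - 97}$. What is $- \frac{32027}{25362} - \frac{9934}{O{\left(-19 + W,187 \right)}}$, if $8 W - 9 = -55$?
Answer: $\frac{751066301}{3778938} + \frac{19868 i \sqrt{35}}{149} \approx 198.75 + 788.86 i$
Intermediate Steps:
$W = - \frac{23}{4}$ ($W = \frac{9}{8} + \frac{1}{8} \left(-55\right) = \frac{9}{8} - \frac{55}{8} = - \frac{23}{4} \approx -5.75$)
$O{\left(n,E \right)} = -3 + 2 i \sqrt{35}$ ($O{\left(n,E \right)} = -3 + \sqrt{-43 - 97} = -3 + \sqrt{-140} = -3 + 2 i \sqrt{35}$)
$- \frac{32027}{25362} - \frac{9934}{O{\left(-19 + W,187 \right)}} = - \frac{32027}{25362} - \frac{9934}{-3 + 2 i \sqrt{35}}$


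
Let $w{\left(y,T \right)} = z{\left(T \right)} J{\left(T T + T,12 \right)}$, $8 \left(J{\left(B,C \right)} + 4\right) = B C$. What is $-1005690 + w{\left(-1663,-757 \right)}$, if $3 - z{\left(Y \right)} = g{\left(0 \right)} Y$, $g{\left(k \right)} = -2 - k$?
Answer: $-1298099464$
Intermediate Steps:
$z{\left(Y \right)} = 3 + 2 Y$ ($z{\left(Y \right)} = 3 - \left(-2 - 0\right) Y = 3 - \left(-2 + 0\right) Y = 3 - - 2 Y = 3 + 2 Y$)
$J{\left(B,C \right)} = -4 + \frac{B C}{8}$
$w{\left(y,T \right)} = \left(3 + 2 T\right) \left(-4 + \frac{3 T}{2} + \frac{3 T^{2}}{2}\right)$ ($w{\left(y,T \right)} = \left(3 + 2 T\right) \left(-4 + \frac{1}{8} \left(T T + T\right) 12\right) = \left(3 + 2 T\right) \left(-4 + \frac{1}{8} \left(T^{2} + T\right) 12\right) = \left(3 + 2 T\right) \left(-4 + \frac{1}{8} \left(T + T^{2}\right) 12\right) = \left(3 + 2 T\right) \left(-4 + \left(\frac{3 T}{2} + \frac{3 T^{2}}{2}\right)\right) = \left(3 + 2 T\right) \left(-4 + \frac{3 T}{2} + \frac{3 T^{2}}{2}\right)$)
$-1005690 + w{\left(-1663,-757 \right)} = -1005690 + \frac{\left(-8 + 3 \left(-757\right) \left(1 - 757\right)\right) \left(3 + 2 \left(-757\right)\right)}{2} = -1005690 + \frac{\left(-8 + 3 \left(-757\right) \left(-756\right)\right) \left(3 - 1514\right)}{2} = -1005690 + \frac{1}{2} \left(-8 + 1716876\right) \left(-1511\right) = -1005690 + \frac{1}{2} \cdot 1716868 \left(-1511\right) = -1005690 - 1297093774 = -1298099464$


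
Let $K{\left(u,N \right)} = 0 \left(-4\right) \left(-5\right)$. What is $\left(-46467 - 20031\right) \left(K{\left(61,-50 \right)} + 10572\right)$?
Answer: $-703016856$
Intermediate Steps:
$K{\left(u,N \right)} = 0$ ($K{\left(u,N \right)} = 0 \left(-5\right) = 0$)
$\left(-46467 - 20031\right) \left(K{\left(61,-50 \right)} + 10572\right) = \left(-46467 - 20031\right) \left(0 + 10572\right) = \left(-66498\right) 10572 = -703016856$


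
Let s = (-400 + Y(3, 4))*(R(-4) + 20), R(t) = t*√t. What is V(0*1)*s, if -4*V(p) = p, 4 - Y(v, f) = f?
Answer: 0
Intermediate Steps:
Y(v, f) = 4 - f
R(t) = t^(3/2)
V(p) = -p/4
s = -8000 + 3200*I (s = (-400 + (4 - 1*4))*((-4)^(3/2) + 20) = (-400 + (4 - 4))*(-8*I + 20) = (-400 + 0)*(20 - 8*I) = -400*(20 - 8*I) = -8000 + 3200*I ≈ -8000.0 + 3200.0*I)
V(0*1)*s = (-0)*(-8000 + 3200*I) = (-¼*0)*(-8000 + 3200*I) = 0*(-8000 + 3200*I) = 0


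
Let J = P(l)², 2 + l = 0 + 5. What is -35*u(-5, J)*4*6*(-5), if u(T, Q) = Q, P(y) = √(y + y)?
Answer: 25200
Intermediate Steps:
l = 3 (l = -2 + (0 + 5) = -2 + 5 = 3)
P(y) = √2*√y (P(y) = √(2*y) = √2*√y)
J = 6 (J = (√2*√3)² = (√6)² = 6)
-35*u(-5, J)*4*6*(-5) = -35*6*4*6*(-5) = -840*(-30) = -35*(-720) = 25200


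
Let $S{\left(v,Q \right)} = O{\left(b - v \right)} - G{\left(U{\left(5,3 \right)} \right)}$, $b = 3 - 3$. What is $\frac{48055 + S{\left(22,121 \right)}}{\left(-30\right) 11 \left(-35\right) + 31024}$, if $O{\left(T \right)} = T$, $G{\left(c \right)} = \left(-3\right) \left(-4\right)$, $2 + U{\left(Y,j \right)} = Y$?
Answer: $\frac{48021}{42574} \approx 1.1279$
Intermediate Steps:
$U{\left(Y,j \right)} = -2 + Y$
$G{\left(c \right)} = 12$
$b = 0$ ($b = 3 - 3 = 0$)
$S{\left(v,Q \right)} = -12 - v$ ($S{\left(v,Q \right)} = \left(0 - v\right) - 12 = - v - 12 = -12 - v$)
$\frac{48055 + S{\left(22,121 \right)}}{\left(-30\right) 11 \left(-35\right) + 31024} = \frac{48055 - 34}{\left(-30\right) 11 \left(-35\right) + 31024} = \frac{48055 - 34}{\left(-330\right) \left(-35\right) + 31024} = \frac{48055 - 34}{11550 + 31024} = \frac{48021}{42574}$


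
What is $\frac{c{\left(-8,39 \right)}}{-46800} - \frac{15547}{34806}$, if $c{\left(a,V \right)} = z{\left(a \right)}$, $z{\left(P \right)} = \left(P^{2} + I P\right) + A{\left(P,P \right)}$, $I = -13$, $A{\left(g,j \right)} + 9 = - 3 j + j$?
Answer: $- \frac{4891271}{10859472} \approx -0.45042$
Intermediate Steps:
$A{\left(g,j \right)} = -9 - 2 j$ ($A{\left(g,j \right)} = -9 + \left(- 3 j + j\right) = -9 - 2 j$)
$z{\left(P \right)} = -9 + P^{2} - 15 P$ ($z{\left(P \right)} = \left(P^{2} - 13 P\right) - \left(9 + 2 P\right) = -9 + P^{2} - 15 P$)
$c{\left(a,V \right)} = -9 + a^{2} - 15 a$
$\frac{c{\left(-8,39 \right)}}{-46800} - \frac{15547}{34806} = \frac{-9 + \left(-8\right)^{2} - -120}{-46800} - \frac{15547}{34806} = \left(-9 + 64 + 120\right) \left(- \frac{1}{46800}\right) - \frac{15547}{34806} = 175 \left(- \frac{1}{46800}\right) - \frac{15547}{34806} = - \frac{7}{1872} - \frac{15547}{34806} = - \frac{4891271}{10859472}$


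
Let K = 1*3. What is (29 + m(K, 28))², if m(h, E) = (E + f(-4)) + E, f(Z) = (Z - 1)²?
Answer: 12100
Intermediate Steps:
f(Z) = (-1 + Z)²
K = 3
m(h, E) = 25 + 2*E (m(h, E) = (E + (-1 - 4)²) + E = (E + (-5)²) + E = (E + 25) + E = (25 + E) + E = 25 + 2*E)
(29 + m(K, 28))² = (29 + (25 + 2*28))² = (29 + (25 + 56))² = (29 + 81)² = 110² = 12100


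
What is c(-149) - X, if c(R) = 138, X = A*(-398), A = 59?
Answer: 23620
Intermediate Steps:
X = -23482 (X = 59*(-398) = -23482)
c(-149) - X = 138 - 1*(-23482) = 138 + 23482 = 23620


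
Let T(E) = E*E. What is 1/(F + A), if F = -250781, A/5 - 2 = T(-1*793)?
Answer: 1/2893474 ≈ 3.4561e-7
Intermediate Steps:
T(E) = E**2
A = 3144255 (A = 10 + 5*(-1*793)**2 = 10 + 5*(-793)**2 = 10 + 5*628849 = 10 + 3144245 = 3144255)
1/(F + A) = 1/(-250781 + 3144255) = 1/2893474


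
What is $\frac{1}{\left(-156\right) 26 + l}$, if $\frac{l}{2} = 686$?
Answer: $- \frac{1}{2684} \approx -0.00037258$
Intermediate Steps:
$l = 1372$ ($l = 2 \cdot 686 = 1372$)
$\frac{1}{\left(-156\right) 26 + l} = \frac{1}{\left(-156\right) 26 + 1372} = \frac{1}{-4056 + 1372} = \frac{1}{-2684} = - \frac{1}{2684}$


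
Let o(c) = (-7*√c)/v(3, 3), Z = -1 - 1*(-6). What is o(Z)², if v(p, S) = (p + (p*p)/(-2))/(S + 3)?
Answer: 3920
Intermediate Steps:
Z = 5 (Z = -1 + 6 = 5)
v(p, S) = (p - p²/2)/(3 + S) (v(p, S) = (p + p²*(-½))/(3 + S) = (p - p²/2)/(3 + S))
o(c) = 28*√c (o(c) = (-7*√c)/(((½)*3*(2 - 1*3)/(3 + 3))) = (-7*√c)/(((½)*3*(2 - 3)/6)) = (-7*√c)/(((½)*3*(⅙)*(-1))) = (-7*√c)/(-¼) = -7*√c*(-4) = 28*√c)
o(Z)² = (28*√5)² = 3920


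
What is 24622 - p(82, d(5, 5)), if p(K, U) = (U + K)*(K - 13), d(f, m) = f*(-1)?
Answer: 19309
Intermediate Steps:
d(f, m) = -f
p(K, U) = (-13 + K)*(K + U) (p(K, U) = (K + U)*(-13 + K) = (-13 + K)*(K + U))
24622 - p(82, d(5, 5)) = 24622 - (82**2 - 13*82 - (-13)*5 + 82*(-1*5)) = 24622 - (6724 - 1066 - 13*(-5) + 82*(-5)) = 24622 - (6724 - 1066 + 65 - 410) = 24622 - 1*5313 = 24622 - 5313 = 19309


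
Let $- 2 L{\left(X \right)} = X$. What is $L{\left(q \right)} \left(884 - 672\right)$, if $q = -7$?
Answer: $742$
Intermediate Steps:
$L{\left(X \right)} = - \frac{X}{2}$
$L{\left(q \right)} \left(884 - 672\right) = \left(- \frac{1}{2}\right) \left(-7\right) \left(884 - 672\right) = \frac{7}{2} \cdot 212 = 742$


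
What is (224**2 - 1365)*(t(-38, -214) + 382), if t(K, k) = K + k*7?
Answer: -56327894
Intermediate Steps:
t(K, k) = K + 7*k
(224**2 - 1365)*(t(-38, -214) + 382) = (224**2 - 1365)*((-38 + 7*(-214)) + 382) = (50176 - 1365)*((-38 - 1498) + 382) = 48811*(-1536 + 382) = 48811*(-1154) = -56327894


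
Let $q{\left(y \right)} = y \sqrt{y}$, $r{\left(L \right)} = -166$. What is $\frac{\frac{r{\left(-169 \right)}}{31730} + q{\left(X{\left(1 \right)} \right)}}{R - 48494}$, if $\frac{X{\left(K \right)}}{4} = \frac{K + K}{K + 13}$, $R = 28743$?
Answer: $\frac{83}{313349615} - \frac{8 \sqrt{7}}{967799} \approx -2.1605 \cdot 10^{-5}$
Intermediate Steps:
$X{\left(K \right)} = \frac{8 K}{13 + K}$ ($X{\left(K \right)} = 4 \frac{K + K}{K + 13} = 4 \frac{2 K}{13 + K} = \frac{8 K}{13 + K}$)
$q{\left(y \right)} = y^{\frac{3}{2}}$
$\frac{\frac{r{\left(-169 \right)}}{31730} + q{\left(X{\left(1 \right)} \right)}}{R - 48494} = \frac{- \frac{166}{31730} + \left(8 \cdot 1 \frac{1}{13 + 1}\right)^{\frac{3}{2}}}{28743 - 48494} = \frac{\left(-166\right) \frac{1}{31730} + \left(8 \cdot 1 \cdot \frac{1}{14}\right)^{\frac{3}{2}}}{-19751} = \left(- \frac{83}{15865} + \left(8 \cdot 1 \cdot \frac{1}{14}\right)^{\frac{3}{2}}\right) \left(- \frac{1}{19751}\right) = \left(- \frac{83}{15865} + \left(\frac{4}{7}\right)^{\frac{3}{2}}\right) \left(- \frac{1}{19751}\right) = \left(- \frac{83}{15865} + \frac{8 \sqrt{7}}{49}\right) \left(- \frac{1}{19751}\right) = \frac{83}{313349615} - \frac{8 \sqrt{7}}{967799}$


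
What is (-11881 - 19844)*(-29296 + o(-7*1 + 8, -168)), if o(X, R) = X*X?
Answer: 929383875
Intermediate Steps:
o(X, R) = X²
(-11881 - 19844)*(-29296 + o(-7*1 + 8, -168)) = (-11881 - 19844)*(-29296 + (-7*1 + 8)²) = -31725*(-29296 + (-7 + 8)²) = -31725*(-29296 + 1²) = -31725*(-29296 + 1) = -31725*(-29295) = 929383875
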